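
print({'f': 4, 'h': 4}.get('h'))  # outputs 4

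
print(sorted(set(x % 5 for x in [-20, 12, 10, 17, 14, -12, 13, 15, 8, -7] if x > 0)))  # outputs [0, 2, 3, 4]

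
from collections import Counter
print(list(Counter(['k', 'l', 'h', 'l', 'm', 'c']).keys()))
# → ['k', 'l', 'h', 'm', 'c']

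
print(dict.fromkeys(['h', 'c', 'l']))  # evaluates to {'h': None, 'c': None, 'l': None}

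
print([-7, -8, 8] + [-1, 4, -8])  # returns [-7, -8, 8, -1, 4, -8]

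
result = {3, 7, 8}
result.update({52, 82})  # {3, 7, 8, 52, 82}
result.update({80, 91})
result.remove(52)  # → {3, 7, 8, 80, 82, 91}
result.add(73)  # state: {3, 7, 8, 73, 80, 82, 91}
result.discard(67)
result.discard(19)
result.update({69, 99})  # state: {3, 7, 8, 69, 73, 80, 82, 91, 99}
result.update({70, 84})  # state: {3, 7, 8, 69, 70, 73, 80, 82, 84, 91, 99}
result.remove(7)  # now {3, 8, 69, 70, 73, 80, 82, 84, 91, 99}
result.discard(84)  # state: {3, 8, 69, 70, 73, 80, 82, 91, 99}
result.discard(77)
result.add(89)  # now {3, 8, 69, 70, 73, 80, 82, 89, 91, 99}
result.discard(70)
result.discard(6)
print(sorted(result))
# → [3, 8, 69, 73, 80, 82, 89, 91, 99]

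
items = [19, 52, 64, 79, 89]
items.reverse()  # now [89, 79, 64, 52, 19]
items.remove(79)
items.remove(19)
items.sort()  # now [52, 64, 89]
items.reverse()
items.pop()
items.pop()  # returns 64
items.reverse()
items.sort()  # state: [89]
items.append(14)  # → [89, 14]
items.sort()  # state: [14, 89]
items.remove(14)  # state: [89]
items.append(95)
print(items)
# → [89, 95]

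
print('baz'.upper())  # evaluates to BAZ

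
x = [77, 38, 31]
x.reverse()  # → [31, 38, 77]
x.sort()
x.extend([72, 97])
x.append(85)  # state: [31, 38, 77, 72, 97, 85]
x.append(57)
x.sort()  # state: [31, 38, 57, 72, 77, 85, 97]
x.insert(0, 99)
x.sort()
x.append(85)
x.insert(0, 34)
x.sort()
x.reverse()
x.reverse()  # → [31, 34, 38, 57, 72, 77, 85, 85, 97, 99]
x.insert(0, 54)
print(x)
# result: [54, 31, 34, 38, 57, 72, 77, 85, 85, 97, 99]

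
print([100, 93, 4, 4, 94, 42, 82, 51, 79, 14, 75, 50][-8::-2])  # [94, 4, 100]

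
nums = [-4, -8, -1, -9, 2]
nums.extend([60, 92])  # [-4, -8, -1, -9, 2, 60, 92]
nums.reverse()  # [92, 60, 2, -9, -1, -8, -4]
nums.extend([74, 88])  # [92, 60, 2, -9, -1, -8, -4, 74, 88]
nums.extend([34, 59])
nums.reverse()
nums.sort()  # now [-9, -8, -4, -1, 2, 34, 59, 60, 74, 88, 92]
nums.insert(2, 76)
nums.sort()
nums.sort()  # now [-9, -8, -4, -1, 2, 34, 59, 60, 74, 76, 88, 92]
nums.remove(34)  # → [-9, -8, -4, -1, 2, 59, 60, 74, 76, 88, 92]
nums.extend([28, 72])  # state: [-9, -8, -4, -1, 2, 59, 60, 74, 76, 88, 92, 28, 72]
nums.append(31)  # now [-9, -8, -4, -1, 2, 59, 60, 74, 76, 88, 92, 28, 72, 31]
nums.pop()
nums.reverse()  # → [72, 28, 92, 88, 76, 74, 60, 59, 2, -1, -4, -8, -9]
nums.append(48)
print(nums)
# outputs [72, 28, 92, 88, 76, 74, 60, 59, 2, -1, -4, -8, -9, 48]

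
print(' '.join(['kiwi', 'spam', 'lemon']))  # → kiwi spam lemon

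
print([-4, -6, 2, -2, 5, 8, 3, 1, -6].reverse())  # None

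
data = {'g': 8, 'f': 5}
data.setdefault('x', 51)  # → 51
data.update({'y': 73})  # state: {'g': 8, 'f': 5, 'x': 51, 'y': 73}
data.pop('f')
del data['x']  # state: {'g': 8, 'y': 73}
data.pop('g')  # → 8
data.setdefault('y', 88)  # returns 73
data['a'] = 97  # {'y': 73, 'a': 97}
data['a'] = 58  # {'y': 73, 'a': 58}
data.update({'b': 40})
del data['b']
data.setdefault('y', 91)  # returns 73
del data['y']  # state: {'a': 58}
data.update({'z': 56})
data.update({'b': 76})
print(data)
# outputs {'a': 58, 'z': 56, 'b': 76}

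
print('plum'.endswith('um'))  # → True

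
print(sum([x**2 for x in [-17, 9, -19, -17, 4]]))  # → 1036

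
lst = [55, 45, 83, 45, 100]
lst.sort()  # [45, 45, 55, 83, 100]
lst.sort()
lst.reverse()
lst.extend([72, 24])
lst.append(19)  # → [100, 83, 55, 45, 45, 72, 24, 19]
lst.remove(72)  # [100, 83, 55, 45, 45, 24, 19]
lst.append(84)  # [100, 83, 55, 45, 45, 24, 19, 84]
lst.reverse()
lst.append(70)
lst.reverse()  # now [70, 100, 83, 55, 45, 45, 24, 19, 84]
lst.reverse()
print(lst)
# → [84, 19, 24, 45, 45, 55, 83, 100, 70]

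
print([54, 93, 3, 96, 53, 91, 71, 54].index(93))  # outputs 1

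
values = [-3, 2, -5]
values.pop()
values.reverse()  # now [2, -3]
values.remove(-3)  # [2]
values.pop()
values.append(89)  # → [89]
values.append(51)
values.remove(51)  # [89]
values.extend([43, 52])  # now [89, 43, 52]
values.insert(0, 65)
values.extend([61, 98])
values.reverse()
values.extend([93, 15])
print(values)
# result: [98, 61, 52, 43, 89, 65, 93, 15]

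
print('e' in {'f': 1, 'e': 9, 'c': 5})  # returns True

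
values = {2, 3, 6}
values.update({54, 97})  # {2, 3, 6, 54, 97}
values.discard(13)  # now {2, 3, 6, 54, 97}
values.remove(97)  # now {2, 3, 6, 54}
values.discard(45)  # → {2, 3, 6, 54}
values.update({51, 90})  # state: {2, 3, 6, 51, 54, 90}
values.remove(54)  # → {2, 3, 6, 51, 90}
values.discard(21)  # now {2, 3, 6, 51, 90}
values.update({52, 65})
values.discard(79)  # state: {2, 3, 6, 51, 52, 65, 90}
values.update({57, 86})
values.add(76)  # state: {2, 3, 6, 51, 52, 57, 65, 76, 86, 90}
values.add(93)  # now {2, 3, 6, 51, 52, 57, 65, 76, 86, 90, 93}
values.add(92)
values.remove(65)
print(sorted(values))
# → [2, 3, 6, 51, 52, 57, 76, 86, 90, 92, 93]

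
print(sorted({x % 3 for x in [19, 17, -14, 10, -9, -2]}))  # [0, 1, 2]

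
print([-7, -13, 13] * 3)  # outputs [-7, -13, 13, -7, -13, 13, -7, -13, 13]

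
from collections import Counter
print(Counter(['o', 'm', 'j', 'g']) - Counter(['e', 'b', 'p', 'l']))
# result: Counter({'o': 1, 'm': 1, 'j': 1, 'g': 1})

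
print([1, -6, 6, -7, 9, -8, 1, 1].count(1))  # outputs 3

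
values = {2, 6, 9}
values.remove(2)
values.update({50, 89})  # {6, 9, 50, 89}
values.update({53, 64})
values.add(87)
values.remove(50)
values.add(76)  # {6, 9, 53, 64, 76, 87, 89}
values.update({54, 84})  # {6, 9, 53, 54, 64, 76, 84, 87, 89}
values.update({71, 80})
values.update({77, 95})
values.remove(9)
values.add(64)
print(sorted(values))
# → [6, 53, 54, 64, 71, 76, 77, 80, 84, 87, 89, 95]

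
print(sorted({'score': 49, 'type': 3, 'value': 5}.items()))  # [('score', 49), ('type', 3), ('value', 5)]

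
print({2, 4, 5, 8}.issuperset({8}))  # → True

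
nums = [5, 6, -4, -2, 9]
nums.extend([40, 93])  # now [5, 6, -4, -2, 9, 40, 93]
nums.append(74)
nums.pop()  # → 74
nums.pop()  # 93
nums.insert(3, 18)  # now [5, 6, -4, 18, -2, 9, 40]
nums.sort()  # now [-4, -2, 5, 6, 9, 18, 40]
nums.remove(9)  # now [-4, -2, 5, 6, 18, 40]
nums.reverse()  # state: [40, 18, 6, 5, -2, -4]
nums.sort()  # [-4, -2, 5, 6, 18, 40]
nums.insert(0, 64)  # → [64, -4, -2, 5, 6, 18, 40]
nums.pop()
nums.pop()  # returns 18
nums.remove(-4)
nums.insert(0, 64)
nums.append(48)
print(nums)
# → [64, 64, -2, 5, 6, 48]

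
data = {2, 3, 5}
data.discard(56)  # {2, 3, 5}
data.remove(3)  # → {2, 5}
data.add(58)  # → {2, 5, 58}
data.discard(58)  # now {2, 5}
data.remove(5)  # {2}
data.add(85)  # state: {2, 85}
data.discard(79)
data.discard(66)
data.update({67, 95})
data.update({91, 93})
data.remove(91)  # {2, 67, 85, 93, 95}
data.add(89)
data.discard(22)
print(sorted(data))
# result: [2, 67, 85, 89, 93, 95]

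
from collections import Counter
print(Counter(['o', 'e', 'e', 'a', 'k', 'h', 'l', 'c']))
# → Counter({'e': 2, 'o': 1, 'a': 1, 'k': 1, 'h': 1, 'l': 1, 'c': 1})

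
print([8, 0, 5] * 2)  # [8, 0, 5, 8, 0, 5]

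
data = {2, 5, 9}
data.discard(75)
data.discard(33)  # {2, 5, 9}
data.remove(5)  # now {2, 9}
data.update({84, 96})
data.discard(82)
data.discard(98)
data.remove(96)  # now {2, 9, 84}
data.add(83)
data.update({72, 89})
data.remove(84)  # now {2, 9, 72, 83, 89}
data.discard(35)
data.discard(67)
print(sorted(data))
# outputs [2, 9, 72, 83, 89]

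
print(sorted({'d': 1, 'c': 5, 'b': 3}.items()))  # [('b', 3), ('c', 5), ('d', 1)]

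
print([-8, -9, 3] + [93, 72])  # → [-8, -9, 3, 93, 72]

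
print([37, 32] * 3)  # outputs [37, 32, 37, 32, 37, 32]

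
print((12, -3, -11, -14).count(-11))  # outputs 1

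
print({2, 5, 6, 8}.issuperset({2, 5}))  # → True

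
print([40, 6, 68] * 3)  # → [40, 6, 68, 40, 6, 68, 40, 6, 68]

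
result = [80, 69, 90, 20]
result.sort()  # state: [20, 69, 80, 90]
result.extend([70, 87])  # [20, 69, 80, 90, 70, 87]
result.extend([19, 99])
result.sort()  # [19, 20, 69, 70, 80, 87, 90, 99]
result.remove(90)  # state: [19, 20, 69, 70, 80, 87, 99]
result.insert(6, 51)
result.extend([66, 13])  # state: [19, 20, 69, 70, 80, 87, 51, 99, 66, 13]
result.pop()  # 13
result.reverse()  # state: [66, 99, 51, 87, 80, 70, 69, 20, 19]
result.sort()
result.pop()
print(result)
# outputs [19, 20, 51, 66, 69, 70, 80, 87]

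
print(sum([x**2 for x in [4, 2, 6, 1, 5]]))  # 82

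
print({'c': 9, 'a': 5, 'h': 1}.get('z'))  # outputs None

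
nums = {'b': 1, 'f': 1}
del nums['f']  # {'b': 1}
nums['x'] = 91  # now {'b': 1, 'x': 91}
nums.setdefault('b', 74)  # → 1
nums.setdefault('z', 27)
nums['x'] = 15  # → {'b': 1, 'x': 15, 'z': 27}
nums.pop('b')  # 1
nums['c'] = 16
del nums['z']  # {'x': 15, 'c': 16}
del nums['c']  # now {'x': 15}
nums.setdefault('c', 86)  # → 86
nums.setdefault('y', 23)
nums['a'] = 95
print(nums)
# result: {'x': 15, 'c': 86, 'y': 23, 'a': 95}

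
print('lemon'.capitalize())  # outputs Lemon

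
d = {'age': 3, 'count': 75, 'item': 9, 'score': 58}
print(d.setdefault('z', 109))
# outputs 109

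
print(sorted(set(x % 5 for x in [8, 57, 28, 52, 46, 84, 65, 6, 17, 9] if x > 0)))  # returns [0, 1, 2, 3, 4]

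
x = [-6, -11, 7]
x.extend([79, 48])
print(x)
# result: [-6, -11, 7, 79, 48]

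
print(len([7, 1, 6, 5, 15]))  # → 5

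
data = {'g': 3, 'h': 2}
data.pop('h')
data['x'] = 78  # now {'g': 3, 'x': 78}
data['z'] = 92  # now {'g': 3, 'x': 78, 'z': 92}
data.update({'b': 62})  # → {'g': 3, 'x': 78, 'z': 92, 'b': 62}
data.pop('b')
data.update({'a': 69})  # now {'g': 3, 'x': 78, 'z': 92, 'a': 69}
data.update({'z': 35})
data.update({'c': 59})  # {'g': 3, 'x': 78, 'z': 35, 'a': 69, 'c': 59}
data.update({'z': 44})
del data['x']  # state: {'g': 3, 'z': 44, 'a': 69, 'c': 59}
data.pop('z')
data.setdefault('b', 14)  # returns 14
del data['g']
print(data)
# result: {'a': 69, 'c': 59, 'b': 14}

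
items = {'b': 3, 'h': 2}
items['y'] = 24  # {'b': 3, 'h': 2, 'y': 24}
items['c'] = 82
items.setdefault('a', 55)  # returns 55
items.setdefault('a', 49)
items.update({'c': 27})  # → {'b': 3, 'h': 2, 'y': 24, 'c': 27, 'a': 55}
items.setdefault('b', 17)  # 3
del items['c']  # {'b': 3, 'h': 2, 'y': 24, 'a': 55}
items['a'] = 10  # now {'b': 3, 'h': 2, 'y': 24, 'a': 10}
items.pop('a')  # 10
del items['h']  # {'b': 3, 'y': 24}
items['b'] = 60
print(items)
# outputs {'b': 60, 'y': 24}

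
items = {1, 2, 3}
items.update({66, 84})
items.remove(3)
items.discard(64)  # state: {1, 2, 66, 84}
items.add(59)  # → {1, 2, 59, 66, 84}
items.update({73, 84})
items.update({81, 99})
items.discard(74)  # {1, 2, 59, 66, 73, 81, 84, 99}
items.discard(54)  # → {1, 2, 59, 66, 73, 81, 84, 99}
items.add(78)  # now {1, 2, 59, 66, 73, 78, 81, 84, 99}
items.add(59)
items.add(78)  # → {1, 2, 59, 66, 73, 78, 81, 84, 99}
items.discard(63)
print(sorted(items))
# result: [1, 2, 59, 66, 73, 78, 81, 84, 99]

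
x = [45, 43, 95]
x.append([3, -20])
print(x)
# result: [45, 43, 95, [3, -20]]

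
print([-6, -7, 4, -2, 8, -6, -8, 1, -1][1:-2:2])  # [-7, -2, -6]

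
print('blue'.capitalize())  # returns Blue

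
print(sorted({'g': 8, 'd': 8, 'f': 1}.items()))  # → [('d', 8), ('f', 1), ('g', 8)]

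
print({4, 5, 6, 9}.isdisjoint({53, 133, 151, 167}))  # True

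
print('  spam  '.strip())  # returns spam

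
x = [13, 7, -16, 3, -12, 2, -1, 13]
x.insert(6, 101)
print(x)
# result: [13, 7, -16, 3, -12, 2, 101, -1, 13]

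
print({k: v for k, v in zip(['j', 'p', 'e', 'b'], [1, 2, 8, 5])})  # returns {'j': 1, 'p': 2, 'e': 8, 'b': 5}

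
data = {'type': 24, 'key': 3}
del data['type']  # {'key': 3}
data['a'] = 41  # {'key': 3, 'a': 41}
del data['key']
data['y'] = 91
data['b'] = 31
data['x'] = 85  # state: {'a': 41, 'y': 91, 'b': 31, 'x': 85}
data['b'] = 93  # {'a': 41, 'y': 91, 'b': 93, 'x': 85}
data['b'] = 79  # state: {'a': 41, 'y': 91, 'b': 79, 'x': 85}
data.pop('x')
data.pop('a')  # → 41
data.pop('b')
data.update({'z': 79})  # {'y': 91, 'z': 79}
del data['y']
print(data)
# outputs {'z': 79}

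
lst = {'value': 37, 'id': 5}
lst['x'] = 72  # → {'value': 37, 'id': 5, 'x': 72}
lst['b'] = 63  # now {'value': 37, 'id': 5, 'x': 72, 'b': 63}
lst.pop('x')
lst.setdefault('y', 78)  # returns 78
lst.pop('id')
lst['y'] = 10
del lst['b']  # {'value': 37, 'y': 10}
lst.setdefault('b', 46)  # 46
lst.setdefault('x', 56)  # 56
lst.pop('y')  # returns 10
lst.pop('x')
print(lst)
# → {'value': 37, 'b': 46}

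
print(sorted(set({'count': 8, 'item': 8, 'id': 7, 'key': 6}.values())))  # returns [6, 7, 8]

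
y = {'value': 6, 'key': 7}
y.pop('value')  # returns 6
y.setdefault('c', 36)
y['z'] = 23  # {'key': 7, 'c': 36, 'z': 23}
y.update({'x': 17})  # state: {'key': 7, 'c': 36, 'z': 23, 'x': 17}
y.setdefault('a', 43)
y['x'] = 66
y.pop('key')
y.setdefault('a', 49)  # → 43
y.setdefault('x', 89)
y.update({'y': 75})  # {'c': 36, 'z': 23, 'x': 66, 'a': 43, 'y': 75}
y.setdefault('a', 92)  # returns 43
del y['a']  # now {'c': 36, 'z': 23, 'x': 66, 'y': 75}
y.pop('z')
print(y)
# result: {'c': 36, 'x': 66, 'y': 75}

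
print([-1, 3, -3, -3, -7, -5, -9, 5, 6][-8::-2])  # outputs [3]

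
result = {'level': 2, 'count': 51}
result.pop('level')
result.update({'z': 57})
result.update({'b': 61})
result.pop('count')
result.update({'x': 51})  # {'z': 57, 'b': 61, 'x': 51}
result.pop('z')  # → 57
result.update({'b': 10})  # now {'b': 10, 'x': 51}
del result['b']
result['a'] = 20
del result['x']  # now {'a': 20}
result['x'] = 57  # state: {'a': 20, 'x': 57}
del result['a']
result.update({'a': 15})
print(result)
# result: {'x': 57, 'a': 15}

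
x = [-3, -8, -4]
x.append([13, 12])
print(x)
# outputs [-3, -8, -4, [13, 12]]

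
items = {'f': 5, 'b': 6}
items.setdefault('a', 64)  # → 64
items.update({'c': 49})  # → {'f': 5, 'b': 6, 'a': 64, 'c': 49}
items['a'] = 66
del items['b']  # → {'f': 5, 'a': 66, 'c': 49}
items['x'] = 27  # {'f': 5, 'a': 66, 'c': 49, 'x': 27}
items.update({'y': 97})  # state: {'f': 5, 'a': 66, 'c': 49, 'x': 27, 'y': 97}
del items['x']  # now {'f': 5, 'a': 66, 'c': 49, 'y': 97}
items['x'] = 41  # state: {'f': 5, 'a': 66, 'c': 49, 'y': 97, 'x': 41}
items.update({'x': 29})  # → {'f': 5, 'a': 66, 'c': 49, 'y': 97, 'x': 29}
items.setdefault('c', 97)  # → 49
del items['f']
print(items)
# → {'a': 66, 'c': 49, 'y': 97, 'x': 29}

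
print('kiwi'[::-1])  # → iwik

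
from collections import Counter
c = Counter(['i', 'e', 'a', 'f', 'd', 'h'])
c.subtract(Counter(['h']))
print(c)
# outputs Counter({'i': 1, 'e': 1, 'a': 1, 'f': 1, 'd': 1, 'h': 0})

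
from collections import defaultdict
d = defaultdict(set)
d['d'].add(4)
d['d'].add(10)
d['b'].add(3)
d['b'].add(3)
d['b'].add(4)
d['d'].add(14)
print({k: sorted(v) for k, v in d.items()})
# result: {'d': [4, 10, 14], 'b': [3, 4]}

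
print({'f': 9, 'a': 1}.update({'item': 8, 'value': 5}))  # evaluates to None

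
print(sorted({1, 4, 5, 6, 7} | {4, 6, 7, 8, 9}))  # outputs [1, 4, 5, 6, 7, 8, 9]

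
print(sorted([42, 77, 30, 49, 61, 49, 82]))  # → [30, 42, 49, 49, 61, 77, 82]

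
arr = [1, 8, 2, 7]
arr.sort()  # [1, 2, 7, 8]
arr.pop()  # 8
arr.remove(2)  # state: [1, 7]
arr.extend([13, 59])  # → [1, 7, 13, 59]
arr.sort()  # [1, 7, 13, 59]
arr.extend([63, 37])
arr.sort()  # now [1, 7, 13, 37, 59, 63]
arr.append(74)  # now [1, 7, 13, 37, 59, 63, 74]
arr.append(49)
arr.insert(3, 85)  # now [1, 7, 13, 85, 37, 59, 63, 74, 49]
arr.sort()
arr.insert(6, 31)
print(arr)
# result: [1, 7, 13, 37, 49, 59, 31, 63, 74, 85]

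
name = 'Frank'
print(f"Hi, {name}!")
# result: Hi, Frank!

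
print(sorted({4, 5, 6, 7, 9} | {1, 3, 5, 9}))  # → [1, 3, 4, 5, 6, 7, 9]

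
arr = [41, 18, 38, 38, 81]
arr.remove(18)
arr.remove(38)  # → [41, 38, 81]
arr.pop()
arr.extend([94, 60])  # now [41, 38, 94, 60]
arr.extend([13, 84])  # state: [41, 38, 94, 60, 13, 84]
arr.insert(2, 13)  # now [41, 38, 13, 94, 60, 13, 84]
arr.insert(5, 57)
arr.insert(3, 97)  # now [41, 38, 13, 97, 94, 60, 57, 13, 84]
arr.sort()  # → [13, 13, 38, 41, 57, 60, 84, 94, 97]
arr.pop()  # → 97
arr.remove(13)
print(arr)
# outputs [13, 38, 41, 57, 60, 84, 94]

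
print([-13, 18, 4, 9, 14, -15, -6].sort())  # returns None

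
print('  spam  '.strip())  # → spam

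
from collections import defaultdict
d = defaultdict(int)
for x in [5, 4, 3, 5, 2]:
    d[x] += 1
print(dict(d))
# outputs {5: 2, 4: 1, 3: 1, 2: 1}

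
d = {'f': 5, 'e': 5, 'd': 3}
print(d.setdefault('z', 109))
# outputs 109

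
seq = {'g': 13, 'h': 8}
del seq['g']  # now {'h': 8}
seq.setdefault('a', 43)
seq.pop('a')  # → 43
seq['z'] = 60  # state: {'h': 8, 'z': 60}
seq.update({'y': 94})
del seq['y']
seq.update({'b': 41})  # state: {'h': 8, 'z': 60, 'b': 41}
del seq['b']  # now {'h': 8, 'z': 60}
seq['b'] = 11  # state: {'h': 8, 'z': 60, 'b': 11}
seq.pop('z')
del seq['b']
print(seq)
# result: {'h': 8}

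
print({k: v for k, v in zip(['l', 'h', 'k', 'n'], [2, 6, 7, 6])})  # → {'l': 2, 'h': 6, 'k': 7, 'n': 6}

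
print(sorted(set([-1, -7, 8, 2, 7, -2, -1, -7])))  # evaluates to [-7, -2, -1, 2, 7, 8]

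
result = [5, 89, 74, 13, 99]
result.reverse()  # [99, 13, 74, 89, 5]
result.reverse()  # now [5, 89, 74, 13, 99]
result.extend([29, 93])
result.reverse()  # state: [93, 29, 99, 13, 74, 89, 5]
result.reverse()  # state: [5, 89, 74, 13, 99, 29, 93]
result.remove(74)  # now [5, 89, 13, 99, 29, 93]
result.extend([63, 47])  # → [5, 89, 13, 99, 29, 93, 63, 47]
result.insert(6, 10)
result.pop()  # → 47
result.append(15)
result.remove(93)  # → [5, 89, 13, 99, 29, 10, 63, 15]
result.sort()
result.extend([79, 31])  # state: [5, 10, 13, 15, 29, 63, 89, 99, 79, 31]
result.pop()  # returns 31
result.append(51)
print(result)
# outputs [5, 10, 13, 15, 29, 63, 89, 99, 79, 51]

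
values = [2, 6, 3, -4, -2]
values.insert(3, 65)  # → [2, 6, 3, 65, -4, -2]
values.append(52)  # [2, 6, 3, 65, -4, -2, 52]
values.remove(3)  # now [2, 6, 65, -4, -2, 52]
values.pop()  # 52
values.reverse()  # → [-2, -4, 65, 6, 2]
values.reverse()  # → [2, 6, 65, -4, -2]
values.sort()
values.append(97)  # [-4, -2, 2, 6, 65, 97]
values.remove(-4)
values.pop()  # 97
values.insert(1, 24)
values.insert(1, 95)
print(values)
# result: [-2, 95, 24, 2, 6, 65]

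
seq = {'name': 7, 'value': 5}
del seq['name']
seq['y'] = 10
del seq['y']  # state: {'value': 5}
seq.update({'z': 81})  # {'value': 5, 'z': 81}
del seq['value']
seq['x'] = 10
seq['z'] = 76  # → {'z': 76, 'x': 10}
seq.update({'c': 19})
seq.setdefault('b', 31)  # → 31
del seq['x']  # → {'z': 76, 'c': 19, 'b': 31}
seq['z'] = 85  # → {'z': 85, 'c': 19, 'b': 31}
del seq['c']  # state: {'z': 85, 'b': 31}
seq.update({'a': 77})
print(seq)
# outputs {'z': 85, 'b': 31, 'a': 77}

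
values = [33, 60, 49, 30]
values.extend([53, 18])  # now [33, 60, 49, 30, 53, 18]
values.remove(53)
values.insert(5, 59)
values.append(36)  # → [33, 60, 49, 30, 18, 59, 36]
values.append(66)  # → [33, 60, 49, 30, 18, 59, 36, 66]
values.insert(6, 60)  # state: [33, 60, 49, 30, 18, 59, 60, 36, 66]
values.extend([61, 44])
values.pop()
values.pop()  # 61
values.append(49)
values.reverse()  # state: [49, 66, 36, 60, 59, 18, 30, 49, 60, 33]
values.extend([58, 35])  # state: [49, 66, 36, 60, 59, 18, 30, 49, 60, 33, 58, 35]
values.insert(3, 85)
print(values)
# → [49, 66, 36, 85, 60, 59, 18, 30, 49, 60, 33, 58, 35]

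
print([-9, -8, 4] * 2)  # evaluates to [-9, -8, 4, -9, -8, 4]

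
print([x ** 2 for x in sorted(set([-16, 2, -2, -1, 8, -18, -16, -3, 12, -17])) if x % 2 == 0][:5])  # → [324, 256, 4, 4, 64]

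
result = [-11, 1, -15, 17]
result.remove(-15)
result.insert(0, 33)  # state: [33, -11, 1, 17]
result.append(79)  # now [33, -11, 1, 17, 79]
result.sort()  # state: [-11, 1, 17, 33, 79]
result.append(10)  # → [-11, 1, 17, 33, 79, 10]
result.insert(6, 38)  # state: [-11, 1, 17, 33, 79, 10, 38]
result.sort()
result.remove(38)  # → [-11, 1, 10, 17, 33, 79]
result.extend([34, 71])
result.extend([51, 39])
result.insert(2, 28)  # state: [-11, 1, 28, 10, 17, 33, 79, 34, 71, 51, 39]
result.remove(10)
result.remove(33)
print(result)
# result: [-11, 1, 28, 17, 79, 34, 71, 51, 39]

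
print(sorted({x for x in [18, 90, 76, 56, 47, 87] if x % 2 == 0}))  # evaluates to [18, 56, 76, 90]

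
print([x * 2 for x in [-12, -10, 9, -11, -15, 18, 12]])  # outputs [-24, -20, 18, -22, -30, 36, 24]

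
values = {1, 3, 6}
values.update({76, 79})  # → {1, 3, 6, 76, 79}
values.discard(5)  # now {1, 3, 6, 76, 79}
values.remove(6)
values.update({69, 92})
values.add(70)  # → {1, 3, 69, 70, 76, 79, 92}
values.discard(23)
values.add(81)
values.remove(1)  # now {3, 69, 70, 76, 79, 81, 92}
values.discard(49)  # {3, 69, 70, 76, 79, 81, 92}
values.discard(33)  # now {3, 69, 70, 76, 79, 81, 92}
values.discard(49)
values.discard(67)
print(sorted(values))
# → [3, 69, 70, 76, 79, 81, 92]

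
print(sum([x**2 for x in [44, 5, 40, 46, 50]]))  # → 8177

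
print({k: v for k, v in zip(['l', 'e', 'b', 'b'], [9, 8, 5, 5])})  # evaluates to {'l': 9, 'e': 8, 'b': 5}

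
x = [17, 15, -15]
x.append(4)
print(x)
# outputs [17, 15, -15, 4]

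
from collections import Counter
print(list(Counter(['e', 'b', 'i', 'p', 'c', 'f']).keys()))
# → ['e', 'b', 'i', 'p', 'c', 'f']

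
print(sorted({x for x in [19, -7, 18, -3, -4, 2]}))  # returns [-7, -4, -3, 2, 18, 19]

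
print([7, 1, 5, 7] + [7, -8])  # [7, 1, 5, 7, 7, -8]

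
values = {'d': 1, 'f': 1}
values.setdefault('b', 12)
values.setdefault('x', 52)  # 52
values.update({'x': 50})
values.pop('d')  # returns 1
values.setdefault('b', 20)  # 12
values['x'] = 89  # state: {'f': 1, 'b': 12, 'x': 89}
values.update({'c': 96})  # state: {'f': 1, 'b': 12, 'x': 89, 'c': 96}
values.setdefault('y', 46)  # 46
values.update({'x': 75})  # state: {'f': 1, 'b': 12, 'x': 75, 'c': 96, 'y': 46}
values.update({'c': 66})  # {'f': 1, 'b': 12, 'x': 75, 'c': 66, 'y': 46}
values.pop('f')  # 1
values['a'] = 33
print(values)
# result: {'b': 12, 'x': 75, 'c': 66, 'y': 46, 'a': 33}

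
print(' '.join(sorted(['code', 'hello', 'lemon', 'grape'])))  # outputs code grape hello lemon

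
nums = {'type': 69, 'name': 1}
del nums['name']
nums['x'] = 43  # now {'type': 69, 'x': 43}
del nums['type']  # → {'x': 43}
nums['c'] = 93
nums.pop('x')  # 43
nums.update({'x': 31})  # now {'c': 93, 'x': 31}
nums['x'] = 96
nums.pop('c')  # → 93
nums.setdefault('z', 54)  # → 54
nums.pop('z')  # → 54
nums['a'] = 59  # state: {'x': 96, 'a': 59}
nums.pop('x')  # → 96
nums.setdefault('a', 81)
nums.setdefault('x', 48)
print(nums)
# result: {'a': 59, 'x': 48}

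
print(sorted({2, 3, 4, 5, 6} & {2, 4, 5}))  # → [2, 4, 5]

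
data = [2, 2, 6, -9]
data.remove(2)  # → [2, 6, -9]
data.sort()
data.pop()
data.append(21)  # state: [-9, 2, 21]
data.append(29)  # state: [-9, 2, 21, 29]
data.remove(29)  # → [-9, 2, 21]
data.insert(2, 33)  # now [-9, 2, 33, 21]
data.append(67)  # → [-9, 2, 33, 21, 67]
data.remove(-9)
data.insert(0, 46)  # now [46, 2, 33, 21, 67]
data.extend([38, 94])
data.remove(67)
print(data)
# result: [46, 2, 33, 21, 38, 94]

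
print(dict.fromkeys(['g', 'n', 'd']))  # {'g': None, 'n': None, 'd': None}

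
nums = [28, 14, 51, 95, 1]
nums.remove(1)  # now [28, 14, 51, 95]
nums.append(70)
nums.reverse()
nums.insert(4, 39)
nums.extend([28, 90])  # [70, 95, 51, 14, 39, 28, 28, 90]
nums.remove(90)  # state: [70, 95, 51, 14, 39, 28, 28]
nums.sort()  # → [14, 28, 28, 39, 51, 70, 95]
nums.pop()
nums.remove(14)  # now [28, 28, 39, 51, 70]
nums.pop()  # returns 70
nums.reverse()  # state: [51, 39, 28, 28]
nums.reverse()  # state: [28, 28, 39, 51]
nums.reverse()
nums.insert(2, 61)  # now [51, 39, 61, 28, 28]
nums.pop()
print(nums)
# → [51, 39, 61, 28]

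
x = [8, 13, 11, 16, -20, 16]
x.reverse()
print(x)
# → [16, -20, 16, 11, 13, 8]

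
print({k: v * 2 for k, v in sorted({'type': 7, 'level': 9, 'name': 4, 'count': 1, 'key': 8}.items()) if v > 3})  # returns {'key': 16, 'level': 18, 'name': 8, 'type': 14}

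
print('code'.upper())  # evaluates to CODE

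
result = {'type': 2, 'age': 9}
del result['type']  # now {'age': 9}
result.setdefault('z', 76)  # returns 76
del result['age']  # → {'z': 76}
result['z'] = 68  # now {'z': 68}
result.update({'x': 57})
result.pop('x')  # 57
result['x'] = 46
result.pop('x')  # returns 46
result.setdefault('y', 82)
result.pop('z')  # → 68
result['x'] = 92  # {'y': 82, 'x': 92}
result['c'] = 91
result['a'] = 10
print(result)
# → {'y': 82, 'x': 92, 'c': 91, 'a': 10}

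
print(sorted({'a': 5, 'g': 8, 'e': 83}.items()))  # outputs [('a', 5), ('e', 83), ('g', 8)]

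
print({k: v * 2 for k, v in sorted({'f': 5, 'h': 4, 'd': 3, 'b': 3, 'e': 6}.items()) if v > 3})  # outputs {'e': 12, 'f': 10, 'h': 8}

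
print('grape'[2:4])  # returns ap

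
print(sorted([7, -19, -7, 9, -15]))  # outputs [-19, -15, -7, 7, 9]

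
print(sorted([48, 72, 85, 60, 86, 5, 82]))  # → [5, 48, 60, 72, 82, 85, 86]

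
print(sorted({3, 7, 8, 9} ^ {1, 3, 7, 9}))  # [1, 8]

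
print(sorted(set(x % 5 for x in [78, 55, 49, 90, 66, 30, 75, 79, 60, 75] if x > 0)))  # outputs [0, 1, 3, 4]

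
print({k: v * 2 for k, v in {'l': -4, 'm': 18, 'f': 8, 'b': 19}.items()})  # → {'l': -8, 'm': 36, 'f': 16, 'b': 38}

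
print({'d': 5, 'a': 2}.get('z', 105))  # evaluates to 105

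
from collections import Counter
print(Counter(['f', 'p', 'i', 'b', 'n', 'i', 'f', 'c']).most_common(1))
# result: [('f', 2)]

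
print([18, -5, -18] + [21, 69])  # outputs [18, -5, -18, 21, 69]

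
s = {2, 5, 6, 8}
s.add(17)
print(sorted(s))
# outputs [2, 5, 6, 8, 17]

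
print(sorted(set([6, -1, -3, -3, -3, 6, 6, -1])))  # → [-3, -1, 6]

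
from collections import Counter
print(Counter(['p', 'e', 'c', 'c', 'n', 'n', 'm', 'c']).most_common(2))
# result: [('c', 3), ('n', 2)]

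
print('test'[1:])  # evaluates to est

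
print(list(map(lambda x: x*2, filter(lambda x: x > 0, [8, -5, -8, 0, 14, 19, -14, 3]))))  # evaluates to [16, 28, 38, 6]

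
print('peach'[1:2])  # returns e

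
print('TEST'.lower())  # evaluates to test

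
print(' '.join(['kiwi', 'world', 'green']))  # kiwi world green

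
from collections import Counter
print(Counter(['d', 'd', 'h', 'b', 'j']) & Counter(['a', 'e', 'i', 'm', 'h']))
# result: Counter({'h': 1})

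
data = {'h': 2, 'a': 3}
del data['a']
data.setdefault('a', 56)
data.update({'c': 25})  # {'h': 2, 'a': 56, 'c': 25}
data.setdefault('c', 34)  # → 25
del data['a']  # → {'h': 2, 'c': 25}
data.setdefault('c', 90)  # 25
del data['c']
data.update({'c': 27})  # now {'h': 2, 'c': 27}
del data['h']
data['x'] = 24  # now {'c': 27, 'x': 24}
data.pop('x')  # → 24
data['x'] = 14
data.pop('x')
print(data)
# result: {'c': 27}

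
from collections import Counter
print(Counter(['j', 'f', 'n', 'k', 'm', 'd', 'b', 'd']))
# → Counter({'d': 2, 'j': 1, 'f': 1, 'n': 1, 'k': 1, 'm': 1, 'b': 1})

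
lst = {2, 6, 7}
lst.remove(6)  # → {2, 7}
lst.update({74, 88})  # {2, 7, 74, 88}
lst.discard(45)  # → {2, 7, 74, 88}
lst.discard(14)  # {2, 7, 74, 88}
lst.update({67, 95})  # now {2, 7, 67, 74, 88, 95}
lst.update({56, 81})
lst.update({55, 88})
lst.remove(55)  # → {2, 7, 56, 67, 74, 81, 88, 95}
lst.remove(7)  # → {2, 56, 67, 74, 81, 88, 95}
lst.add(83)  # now {2, 56, 67, 74, 81, 83, 88, 95}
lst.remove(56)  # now {2, 67, 74, 81, 83, 88, 95}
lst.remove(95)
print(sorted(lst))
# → [2, 67, 74, 81, 83, 88]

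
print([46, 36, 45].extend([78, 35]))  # None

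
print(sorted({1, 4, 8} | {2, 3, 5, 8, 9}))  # [1, 2, 3, 4, 5, 8, 9]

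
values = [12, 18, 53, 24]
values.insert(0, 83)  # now [83, 12, 18, 53, 24]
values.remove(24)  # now [83, 12, 18, 53]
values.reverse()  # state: [53, 18, 12, 83]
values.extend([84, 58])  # [53, 18, 12, 83, 84, 58]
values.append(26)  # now [53, 18, 12, 83, 84, 58, 26]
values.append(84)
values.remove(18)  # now [53, 12, 83, 84, 58, 26, 84]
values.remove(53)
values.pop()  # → 84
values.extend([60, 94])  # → [12, 83, 84, 58, 26, 60, 94]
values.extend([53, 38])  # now [12, 83, 84, 58, 26, 60, 94, 53, 38]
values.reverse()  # [38, 53, 94, 60, 26, 58, 84, 83, 12]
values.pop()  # 12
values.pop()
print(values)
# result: [38, 53, 94, 60, 26, 58, 84]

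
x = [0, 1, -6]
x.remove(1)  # [0, -6]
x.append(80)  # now [0, -6, 80]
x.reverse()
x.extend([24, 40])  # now [80, -6, 0, 24, 40]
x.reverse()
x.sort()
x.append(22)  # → [-6, 0, 24, 40, 80, 22]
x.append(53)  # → [-6, 0, 24, 40, 80, 22, 53]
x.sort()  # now [-6, 0, 22, 24, 40, 53, 80]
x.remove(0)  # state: [-6, 22, 24, 40, 53, 80]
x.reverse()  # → [80, 53, 40, 24, 22, -6]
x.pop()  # -6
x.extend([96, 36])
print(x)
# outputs [80, 53, 40, 24, 22, 96, 36]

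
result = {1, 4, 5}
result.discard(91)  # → {1, 4, 5}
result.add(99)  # {1, 4, 5, 99}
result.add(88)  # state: {1, 4, 5, 88, 99}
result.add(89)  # {1, 4, 5, 88, 89, 99}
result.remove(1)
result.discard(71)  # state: {4, 5, 88, 89, 99}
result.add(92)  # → {4, 5, 88, 89, 92, 99}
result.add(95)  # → {4, 5, 88, 89, 92, 95, 99}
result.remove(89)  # {4, 5, 88, 92, 95, 99}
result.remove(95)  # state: {4, 5, 88, 92, 99}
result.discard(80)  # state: {4, 5, 88, 92, 99}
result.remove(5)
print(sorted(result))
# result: [4, 88, 92, 99]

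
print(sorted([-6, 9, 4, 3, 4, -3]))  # [-6, -3, 3, 4, 4, 9]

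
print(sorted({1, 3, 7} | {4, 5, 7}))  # [1, 3, 4, 5, 7]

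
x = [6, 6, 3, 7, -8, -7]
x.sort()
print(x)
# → [-8, -7, 3, 6, 6, 7]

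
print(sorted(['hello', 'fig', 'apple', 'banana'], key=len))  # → ['fig', 'hello', 'apple', 'banana']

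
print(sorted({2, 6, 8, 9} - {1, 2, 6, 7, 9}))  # [8]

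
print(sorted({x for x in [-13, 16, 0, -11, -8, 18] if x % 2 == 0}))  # [-8, 0, 16, 18]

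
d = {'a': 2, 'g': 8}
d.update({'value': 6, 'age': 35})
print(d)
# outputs {'a': 2, 'g': 8, 'value': 6, 'age': 35}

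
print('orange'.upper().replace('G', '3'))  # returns ORAN3E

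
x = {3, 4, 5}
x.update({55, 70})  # {3, 4, 5, 55, 70}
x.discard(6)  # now {3, 4, 5, 55, 70}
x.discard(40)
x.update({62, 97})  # {3, 4, 5, 55, 62, 70, 97}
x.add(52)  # {3, 4, 5, 52, 55, 62, 70, 97}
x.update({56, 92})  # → {3, 4, 5, 52, 55, 56, 62, 70, 92, 97}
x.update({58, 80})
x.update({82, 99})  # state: {3, 4, 5, 52, 55, 56, 58, 62, 70, 80, 82, 92, 97, 99}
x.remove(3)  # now {4, 5, 52, 55, 56, 58, 62, 70, 80, 82, 92, 97, 99}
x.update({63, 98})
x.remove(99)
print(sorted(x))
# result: [4, 5, 52, 55, 56, 58, 62, 63, 70, 80, 82, 92, 97, 98]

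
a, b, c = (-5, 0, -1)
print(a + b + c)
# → -6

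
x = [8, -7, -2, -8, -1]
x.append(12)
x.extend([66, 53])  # [8, -7, -2, -8, -1, 12, 66, 53]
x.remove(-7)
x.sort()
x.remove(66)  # [-8, -2, -1, 8, 12, 53]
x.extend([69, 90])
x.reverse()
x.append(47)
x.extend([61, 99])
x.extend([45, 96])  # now [90, 69, 53, 12, 8, -1, -2, -8, 47, 61, 99, 45, 96]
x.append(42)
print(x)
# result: [90, 69, 53, 12, 8, -1, -2, -8, 47, 61, 99, 45, 96, 42]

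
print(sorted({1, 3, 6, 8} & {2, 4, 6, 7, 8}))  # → [6, 8]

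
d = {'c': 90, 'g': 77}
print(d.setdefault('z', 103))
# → 103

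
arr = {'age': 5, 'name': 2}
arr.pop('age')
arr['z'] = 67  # {'name': 2, 'z': 67}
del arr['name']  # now {'z': 67}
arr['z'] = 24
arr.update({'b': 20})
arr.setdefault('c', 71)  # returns 71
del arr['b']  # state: {'z': 24, 'c': 71}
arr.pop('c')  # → 71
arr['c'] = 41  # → {'z': 24, 'c': 41}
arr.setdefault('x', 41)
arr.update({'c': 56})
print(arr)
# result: {'z': 24, 'c': 56, 'x': 41}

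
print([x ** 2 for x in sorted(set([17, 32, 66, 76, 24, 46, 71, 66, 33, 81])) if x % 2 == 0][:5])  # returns [576, 1024, 2116, 4356, 5776]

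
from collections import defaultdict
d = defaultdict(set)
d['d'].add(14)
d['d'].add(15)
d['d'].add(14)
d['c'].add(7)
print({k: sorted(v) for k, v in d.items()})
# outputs {'d': [14, 15], 'c': [7]}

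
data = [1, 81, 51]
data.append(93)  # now [1, 81, 51, 93]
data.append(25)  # [1, 81, 51, 93, 25]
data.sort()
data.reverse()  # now [93, 81, 51, 25, 1]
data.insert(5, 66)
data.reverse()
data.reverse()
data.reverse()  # [66, 1, 25, 51, 81, 93]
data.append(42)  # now [66, 1, 25, 51, 81, 93, 42]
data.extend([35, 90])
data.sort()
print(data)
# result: [1, 25, 35, 42, 51, 66, 81, 90, 93]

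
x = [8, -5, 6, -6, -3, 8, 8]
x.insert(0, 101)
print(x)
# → [101, 8, -5, 6, -6, -3, 8, 8]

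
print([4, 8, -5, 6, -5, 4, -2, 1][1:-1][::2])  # [8, 6, 4]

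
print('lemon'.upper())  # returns LEMON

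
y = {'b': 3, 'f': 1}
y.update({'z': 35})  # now {'b': 3, 'f': 1, 'z': 35}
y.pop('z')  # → 35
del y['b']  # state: {'f': 1}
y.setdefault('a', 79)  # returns 79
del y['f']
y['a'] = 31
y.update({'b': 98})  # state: {'a': 31, 'b': 98}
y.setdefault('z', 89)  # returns 89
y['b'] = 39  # {'a': 31, 'b': 39, 'z': 89}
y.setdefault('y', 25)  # 25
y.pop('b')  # 39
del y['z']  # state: {'a': 31, 'y': 25}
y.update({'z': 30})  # {'a': 31, 'y': 25, 'z': 30}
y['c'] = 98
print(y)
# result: {'a': 31, 'y': 25, 'z': 30, 'c': 98}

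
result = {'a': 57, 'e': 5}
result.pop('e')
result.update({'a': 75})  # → {'a': 75}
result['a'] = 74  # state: {'a': 74}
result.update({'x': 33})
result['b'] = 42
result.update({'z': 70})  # {'a': 74, 'x': 33, 'b': 42, 'z': 70}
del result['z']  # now {'a': 74, 'x': 33, 'b': 42}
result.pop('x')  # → 33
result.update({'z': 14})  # {'a': 74, 'b': 42, 'z': 14}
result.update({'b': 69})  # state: {'a': 74, 'b': 69, 'z': 14}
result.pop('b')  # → 69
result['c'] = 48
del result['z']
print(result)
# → {'a': 74, 'c': 48}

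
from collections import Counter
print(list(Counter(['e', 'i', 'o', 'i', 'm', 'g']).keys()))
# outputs ['e', 'i', 'o', 'm', 'g']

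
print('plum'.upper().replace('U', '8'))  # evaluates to PL8M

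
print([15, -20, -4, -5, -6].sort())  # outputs None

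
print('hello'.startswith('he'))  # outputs True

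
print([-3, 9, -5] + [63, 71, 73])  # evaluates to [-3, 9, -5, 63, 71, 73]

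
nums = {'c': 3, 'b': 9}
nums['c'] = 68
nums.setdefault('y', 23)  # 23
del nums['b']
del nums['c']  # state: {'y': 23}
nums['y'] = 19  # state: {'y': 19}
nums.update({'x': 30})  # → {'y': 19, 'x': 30}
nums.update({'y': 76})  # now {'y': 76, 'x': 30}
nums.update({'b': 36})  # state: {'y': 76, 'x': 30, 'b': 36}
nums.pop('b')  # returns 36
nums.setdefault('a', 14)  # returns 14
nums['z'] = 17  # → {'y': 76, 'x': 30, 'a': 14, 'z': 17}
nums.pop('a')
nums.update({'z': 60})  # {'y': 76, 'x': 30, 'z': 60}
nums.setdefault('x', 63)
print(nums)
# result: {'y': 76, 'x': 30, 'z': 60}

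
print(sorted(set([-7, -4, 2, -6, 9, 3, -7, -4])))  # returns [-7, -6, -4, 2, 3, 9]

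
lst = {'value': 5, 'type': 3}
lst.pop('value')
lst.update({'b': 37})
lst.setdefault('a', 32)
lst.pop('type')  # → 3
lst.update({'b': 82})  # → {'b': 82, 'a': 32}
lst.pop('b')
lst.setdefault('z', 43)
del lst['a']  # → {'z': 43}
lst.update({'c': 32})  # {'z': 43, 'c': 32}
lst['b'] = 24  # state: {'z': 43, 'c': 32, 'b': 24}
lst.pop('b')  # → 24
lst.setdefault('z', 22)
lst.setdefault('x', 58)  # 58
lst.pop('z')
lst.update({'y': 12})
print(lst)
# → {'c': 32, 'x': 58, 'y': 12}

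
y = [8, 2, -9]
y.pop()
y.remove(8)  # [2]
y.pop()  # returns 2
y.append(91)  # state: [91]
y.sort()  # [91]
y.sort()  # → [91]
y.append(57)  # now [91, 57]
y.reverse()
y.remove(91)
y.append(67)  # [57, 67]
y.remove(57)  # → [67]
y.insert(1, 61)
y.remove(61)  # [67]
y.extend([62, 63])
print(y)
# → [67, 62, 63]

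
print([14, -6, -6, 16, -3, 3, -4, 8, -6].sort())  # None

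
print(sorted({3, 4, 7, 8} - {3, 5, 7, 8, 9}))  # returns [4]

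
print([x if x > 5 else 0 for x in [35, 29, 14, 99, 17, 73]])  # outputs [35, 29, 14, 99, 17, 73]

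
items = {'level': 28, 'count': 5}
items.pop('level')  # 28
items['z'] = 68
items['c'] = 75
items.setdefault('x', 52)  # 52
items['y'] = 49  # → {'count': 5, 'z': 68, 'c': 75, 'x': 52, 'y': 49}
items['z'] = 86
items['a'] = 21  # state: {'count': 5, 'z': 86, 'c': 75, 'x': 52, 'y': 49, 'a': 21}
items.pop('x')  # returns 52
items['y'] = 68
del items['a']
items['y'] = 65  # {'count': 5, 'z': 86, 'c': 75, 'y': 65}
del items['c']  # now {'count': 5, 'z': 86, 'y': 65}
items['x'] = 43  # {'count': 5, 'z': 86, 'y': 65, 'x': 43}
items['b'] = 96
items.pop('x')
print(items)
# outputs {'count': 5, 'z': 86, 'y': 65, 'b': 96}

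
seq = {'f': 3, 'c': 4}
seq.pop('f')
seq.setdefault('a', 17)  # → 17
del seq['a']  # {'c': 4}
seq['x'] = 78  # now {'c': 4, 'x': 78}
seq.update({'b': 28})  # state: {'c': 4, 'x': 78, 'b': 28}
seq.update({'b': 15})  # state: {'c': 4, 'x': 78, 'b': 15}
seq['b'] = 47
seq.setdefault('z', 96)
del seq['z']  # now {'c': 4, 'x': 78, 'b': 47}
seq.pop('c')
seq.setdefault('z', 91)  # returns 91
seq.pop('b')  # 47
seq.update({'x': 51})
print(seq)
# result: {'x': 51, 'z': 91}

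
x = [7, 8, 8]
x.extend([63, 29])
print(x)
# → [7, 8, 8, 63, 29]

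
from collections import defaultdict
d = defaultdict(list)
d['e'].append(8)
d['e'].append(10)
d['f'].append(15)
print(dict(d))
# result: {'e': [8, 10], 'f': [15]}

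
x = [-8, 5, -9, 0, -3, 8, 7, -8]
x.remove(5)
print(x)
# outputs [-8, -9, 0, -3, 8, 7, -8]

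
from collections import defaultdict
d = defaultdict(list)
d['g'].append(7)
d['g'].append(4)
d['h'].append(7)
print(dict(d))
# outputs {'g': [7, 4], 'h': [7]}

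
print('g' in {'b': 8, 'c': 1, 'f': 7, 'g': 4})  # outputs True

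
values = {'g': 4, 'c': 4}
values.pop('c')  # 4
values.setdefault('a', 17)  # 17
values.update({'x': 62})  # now {'g': 4, 'a': 17, 'x': 62}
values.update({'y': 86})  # {'g': 4, 'a': 17, 'x': 62, 'y': 86}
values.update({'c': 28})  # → {'g': 4, 'a': 17, 'x': 62, 'y': 86, 'c': 28}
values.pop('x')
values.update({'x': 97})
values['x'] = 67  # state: {'g': 4, 'a': 17, 'y': 86, 'c': 28, 'x': 67}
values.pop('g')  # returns 4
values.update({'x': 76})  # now {'a': 17, 'y': 86, 'c': 28, 'x': 76}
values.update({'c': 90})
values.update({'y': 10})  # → {'a': 17, 'y': 10, 'c': 90, 'x': 76}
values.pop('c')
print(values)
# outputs {'a': 17, 'y': 10, 'x': 76}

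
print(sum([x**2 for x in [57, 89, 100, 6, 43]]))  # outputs 23055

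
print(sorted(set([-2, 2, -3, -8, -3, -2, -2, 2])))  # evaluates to [-8, -3, -2, 2]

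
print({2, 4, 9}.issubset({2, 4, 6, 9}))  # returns True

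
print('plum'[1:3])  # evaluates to lu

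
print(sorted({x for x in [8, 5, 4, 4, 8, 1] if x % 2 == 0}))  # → [4, 8]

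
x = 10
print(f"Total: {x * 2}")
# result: Total: 20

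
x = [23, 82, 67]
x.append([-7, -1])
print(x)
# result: [23, 82, 67, [-7, -1]]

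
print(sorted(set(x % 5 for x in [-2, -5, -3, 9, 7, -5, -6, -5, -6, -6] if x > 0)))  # [2, 4]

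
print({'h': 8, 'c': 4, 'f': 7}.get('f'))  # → 7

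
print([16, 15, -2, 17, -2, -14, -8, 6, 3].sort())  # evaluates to None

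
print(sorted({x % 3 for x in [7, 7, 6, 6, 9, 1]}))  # [0, 1]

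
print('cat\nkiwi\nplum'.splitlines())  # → ['cat', 'kiwi', 'plum']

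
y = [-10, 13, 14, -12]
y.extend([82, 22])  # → [-10, 13, 14, -12, 82, 22]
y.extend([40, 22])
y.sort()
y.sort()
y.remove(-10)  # [-12, 13, 14, 22, 22, 40, 82]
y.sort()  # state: [-12, 13, 14, 22, 22, 40, 82]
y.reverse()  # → [82, 40, 22, 22, 14, 13, -12]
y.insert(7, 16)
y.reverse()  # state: [16, -12, 13, 14, 22, 22, 40, 82]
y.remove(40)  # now [16, -12, 13, 14, 22, 22, 82]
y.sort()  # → [-12, 13, 14, 16, 22, 22, 82]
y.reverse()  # [82, 22, 22, 16, 14, 13, -12]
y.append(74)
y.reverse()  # [74, -12, 13, 14, 16, 22, 22, 82]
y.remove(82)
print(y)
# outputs [74, -12, 13, 14, 16, 22, 22]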